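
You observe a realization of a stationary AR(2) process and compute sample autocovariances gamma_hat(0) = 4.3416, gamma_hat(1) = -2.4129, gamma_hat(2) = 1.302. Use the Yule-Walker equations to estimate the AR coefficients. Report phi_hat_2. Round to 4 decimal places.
\hat\phi_{2} = -0.0130

The Yule-Walker equations for an AR(p) process read, in matrix form,
  Gamma_p phi = r_p,   with   (Gamma_p)_{ij} = gamma(|i - j|),
                       (r_p)_i = gamma(i),   i,j = 1..p.
Substitute the sample gammas (Toeplitz matrix and right-hand side of size 2):
  Gamma_p = [[4.3416, -2.4129], [-2.4129, 4.3416]]
  r_p     = [-2.4129, 1.302]
Written out:
  4.3416 phi_1 - 2.4129 phi_2 = -2.4129
  -2.4129 phi_1 + 4.3416 phi_2 = 1.302
Solve by Cramer's rule:
  det = gamma(0)^2 - gamma(1)^2 = (4.3416)^2 - (-2.4129)^2 = 18.84949056 - 5.82208641 = 13.02740415
  phi_hat_1 = [gamma(1) gamma(0) - gamma(1) gamma(2)] / det = [(-2.4129)(4.3416) - (-2.4129)(1.302)] / 13.02740415 = -7.33425084 / 13.02740415 = -0.563
  phi_hat_2 = [gamma(0) gamma(2) - gamma(1)^2] / det = [(4.3416)(1.302) - (-2.4129)^2] / 13.02740415 = -0.16932321 / 13.02740415 = -0.013
So phi_hat = [-0.5630, -0.0130].
Therefore phi_hat_2 = -0.0130.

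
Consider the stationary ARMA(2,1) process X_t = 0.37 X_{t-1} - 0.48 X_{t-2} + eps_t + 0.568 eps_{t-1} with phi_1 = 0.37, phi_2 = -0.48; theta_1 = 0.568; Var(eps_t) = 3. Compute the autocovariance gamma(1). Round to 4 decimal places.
\gamma(1) = 2.8214

Multiply the model equation by X_{t-k} and take expectations. With theta_0 = psi_0 = 1 and psi_j the MA(infinity) weights, this gives
  gamma(k) - sum_i phi_i gamma(k-i) = c_k,
  c_k = sigma^2 * sum_{j=k..q} theta_j psi_{j-k}   (c_k = 0 for k > q),
using gamma(-m) = gamma(m).
psi-weights needed (psi_j = theta_j + sum_i phi_i psi_{j-i}):
  psi_1 = theta_1 + phi_1 = 0.568 + (0.37) = 0.938
Right-hand sides:
  c_0 = sigma^2 (1 + theta_1 psi_1) = 3 * (1 + (0.568)(0.938)) = 3 * 1.532784 = 4.598352
  c_1 = sigma^2 theta_1 = 3 * (0.568) = 1.704
  c_2 = 0
Equations for k = 0, 1, 2 (AR order 2, c_2 = 0):
  (E0) gamma(0) = phi_1 gamma(1) + phi_2 gamma(2) + c_0
  (E1) gamma(1) = phi_1 gamma(0) + phi_2 gamma(1) + c_1
  (E2) gamma(2) = phi_1 gamma(1) + phi_2 gamma(0)
From (E1): gamma(1) = A gamma(0) + B with
  A = phi_1 / (1 - phi_2) = 0.37 / 1.48 = 0.25,   B = c_1 / (1 - phi_2) = 1.704 / 1.48 = 1.151351.
Insert (E2) into (E0): gamma(0) (1 - phi_2^2) = phi_1 (1 + phi_2) gamma(1) + c_0.
  phi_1 (1 + phi_2) = (0.37)(0.52) = 0.1924,   1 - phi_2^2 = 0.7696.
Replace gamma(1) by A gamma(0) + B and collect gamma(0):
  gamma(0) [0.7696 - (0.1924)(0.25)] = (0.1924)(1.151351) + 4.598352
  gamma(0) * 0.7215 = 4.819872
  gamma(0) = 4.819872 / 0.7215 = 6.680349.
  gamma(1) = A gamma(0) + B = (0.25)(6.680349) + (1.151351) = 2.821439.
Therefore gamma(1) = 2.8214 (to 4 decimal places).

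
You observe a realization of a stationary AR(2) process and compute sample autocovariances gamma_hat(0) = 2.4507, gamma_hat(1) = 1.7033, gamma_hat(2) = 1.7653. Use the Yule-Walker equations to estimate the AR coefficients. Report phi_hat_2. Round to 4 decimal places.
\hat\phi_{2} = 0.4590

The Yule-Walker equations for an AR(p) process read, in matrix form,
  Gamma_p phi = r_p,   with   (Gamma_p)_{ij} = gamma(|i - j|),
                       (r_p)_i = gamma(i),   i,j = 1..p.
Substitute the sample gammas (Toeplitz matrix and right-hand side of size 2):
  Gamma_p = [[2.4507, 1.7033], [1.7033, 2.4507]]
  r_p     = [1.7033, 1.7653]
Written out:
  2.4507 phi_1 + 1.7033 phi_2 = 1.7033
  1.7033 phi_1 + 2.4507 phi_2 = 1.7653
Solve by Cramer's rule:
  det = gamma(0)^2 - gamma(1)^2 = (2.4507)^2 - (1.7033)^2 = 6.00593049 - 2.90123089 = 3.1046996
  phi_hat_1 = [gamma(1) gamma(0) - gamma(1) gamma(2)] / det = [(1.7033)(2.4507) - (1.7033)(1.7653)] / 3.1046996 = 1.16744182 / 3.1046996 = 0.376
  phi_hat_2 = [gamma(0) gamma(2) - gamma(1)^2] / det = [(2.4507)(1.7653) - (1.7033)^2] / 3.1046996 = 1.42498982 / 3.1046996 = 0.459
So phi_hat = [0.3760, 0.4590].
Therefore phi_hat_2 = 0.4590.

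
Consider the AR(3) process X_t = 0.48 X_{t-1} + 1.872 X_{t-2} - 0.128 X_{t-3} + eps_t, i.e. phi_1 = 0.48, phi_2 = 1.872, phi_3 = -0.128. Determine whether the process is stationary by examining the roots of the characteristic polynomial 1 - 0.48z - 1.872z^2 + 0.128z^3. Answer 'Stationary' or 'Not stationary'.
\text{Not stationary}

The AR(p) characteristic polynomial is P(z) = 1 - 0.48z - 1.872z^2 + 0.128z^3.
Stationarity requires all roots to lie outside the unit circle, i.e. |z| > 1 for every root.
Degree 3: look for a simple real root z0 first, then factor out (1 - z/z0) and solve the remaining quadratic.
Testing z0 = 0.625: P(0.625) = 1 + (-0.48)(0.625) + (-1.872)(0.625)^2 + (0.128)(0.625)^3
  = 1 + (-0.3) + (-0.73125) + (0.03125) = 0.  So z_0 = 0.625 is a root, |z_0| = 0.625.
Divide out the factor (1 - 1.6 z) = (1 - z/z0) (since 1/z0 = 1.6):
  P(z) = (1 - 1.6 z)(1 + (1.12) z + (-0.08) z^2)
  [check: z-coef 1.12 - (1.6) = -0.48; z^2-coef -0.08 - (1.6)(1.12) = -1.872; z^3-coef -(1.6)(-0.08) = 0.128.]
Remaining roots from the quadratic factor 1 + (1.12) z + (-0.08) z^2:
  Set 1 + (1.12) z + (-0.08) z^2 = 0, i.e. a z^2 + b z + c = 0 with a = -0.08, b = 1.12, c = 1.
  Discriminant D = b^2 - 4ac = (1.12)^2 - 4*(-0.08)*1 = 1.2544 - (-0.32) = 1.5744.
  D >= 0, so the roots are real: z = (-b +/- sqrt(D)) / (2a) = (-1.12 +/- 1.254751) / (-0.16).
    z_1 = (-1.12 + 1.254751) / (-0.16) = -0.8422,   |z_1| = 0.8422.
    z_2 = (-1.12 - 1.254751) / (-0.16) = 14.8422,   |z_2| = 14.8422.
Moduli of all roots: 0.6250, 0.8422, 14.8422.
All moduli strictly greater than 1? No.
Verdict: Not stationary.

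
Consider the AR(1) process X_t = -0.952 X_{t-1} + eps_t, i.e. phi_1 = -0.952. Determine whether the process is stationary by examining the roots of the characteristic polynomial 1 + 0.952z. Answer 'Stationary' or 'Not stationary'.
\text{Stationary}

The AR(p) characteristic polynomial is P(z) = 1 + 0.952z.
Stationarity requires all roots to lie outside the unit circle, i.e. |z| > 1 for every root.
This is linear in z: 1 + (0.952) z = 0  =>  z = -1/(0.952) = -1.05042,  |z| = 1.05042.
Moduli of all roots: 1.0504.
All moduli strictly greater than 1? Yes.
Verdict: Stationary.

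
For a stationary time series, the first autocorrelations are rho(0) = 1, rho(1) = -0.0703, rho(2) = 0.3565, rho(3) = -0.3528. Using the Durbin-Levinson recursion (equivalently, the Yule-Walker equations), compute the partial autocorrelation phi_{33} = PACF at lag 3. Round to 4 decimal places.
\phi_{33} = -0.3580

The PACF at lag k is phi_{kk}, the last component of the solution
to the Yule-Walker system G_k phi = r_k where
  (G_k)_{ij} = rho(|i - j|), (r_k)_i = rho(i), i,j = 1..k.
Equivalently, Durbin-Levinson gives phi_{kk} iteratively:
  phi_{11} = rho(1)
  phi_{kk} = [rho(k) - sum_{j=1..k-1} phi_{k-1,j} rho(k-j)]
            / [1 - sum_{j=1..k-1} phi_{k-1,j} rho(j)],
  phi_{k,j} = phi_{k-1,j} - phi_{kk} phi_{k-1,k-j},  j = 1..k-1.
Step k = 1:
  phi_11 = rho(1) = -0.0703.
Step k = 2:
  phi_22 = [rho(2) - phi_11 rho(1)] / [1 - phi_11 rho(1)] = [0.3565 - (-0.0703)(-0.0703)] / [1 - (-0.0703)(-0.0703)]
         = 0.35155791 / 0.99505791 = 0.353304.
  Update: phi_21 = phi_11 - phi_22 phi_11 = -0.0703 - (0.353304)(-0.0703) = -0.045463.
Step k = 3:
  phi_33 = [rho(3) - phi_21 rho(2) - phi_22 rho(1)] / [1 - phi_21 rho(1) - phi_22 rho(2)]
    numerator   = -0.3528 - (-0.045463)(0.3565) - (0.353304)(-0.0703) = -0.31175527
    denominator = 1 - (-0.045463)(-0.0703) - (0.353304)(0.3565) = 0.8708511
  phi_33 = -0.31175527 / 0.8708511 = -0.358.
Therefore phi_{33} = -0.3580.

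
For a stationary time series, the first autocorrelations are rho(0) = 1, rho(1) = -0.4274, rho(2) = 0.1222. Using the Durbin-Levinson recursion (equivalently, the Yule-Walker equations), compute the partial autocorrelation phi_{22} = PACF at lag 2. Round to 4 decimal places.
\phi_{22} = -0.0740

The PACF at lag k is phi_{kk}, the last component of the solution
to the Yule-Walker system G_k phi = r_k where
  (G_k)_{ij} = rho(|i - j|), (r_k)_i = rho(i), i,j = 1..k.
Equivalently, Durbin-Levinson gives phi_{kk} iteratively:
  phi_{11} = rho(1)
  phi_{kk} = [rho(k) - sum_{j=1..k-1} phi_{k-1,j} rho(k-j)]
            / [1 - sum_{j=1..k-1} phi_{k-1,j} rho(j)],
  phi_{k,j} = phi_{k-1,j} - phi_{kk} phi_{k-1,k-j},  j = 1..k-1.
Step k = 1:
  phi_11 = rho(1) = -0.4274.
Step k = 2:
  phi_22 = [rho(2) - phi_11 rho(1)] / [1 - phi_11 rho(1)] = [0.1222 - (-0.4274)(-0.4274)] / [1 - (-0.4274)(-0.4274)]
         = -0.06047076 / 0.81732924 = -0.074.
Therefore phi_{22} = -0.0740.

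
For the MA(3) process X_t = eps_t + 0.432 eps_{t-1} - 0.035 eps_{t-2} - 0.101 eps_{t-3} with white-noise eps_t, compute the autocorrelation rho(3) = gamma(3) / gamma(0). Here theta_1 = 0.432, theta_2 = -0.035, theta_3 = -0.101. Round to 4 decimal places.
\rho(3) = -0.0843

For an MA(q) process with theta_0 = 1, the autocovariance is
  gamma(k) = sigma^2 * sum_{i=0..q-k} theta_i * theta_{i+k},
and rho(k) = gamma(k) / gamma(0). Sigma^2 cancels.
  numerator   = (1)*(-0.101) = -0.101.
  denominator = (1)^2 + (0.432)^2 + (-0.035)^2 + (-0.101)^2 = 1.19805.
  rho(3) = -0.101 / 1.19805 = -0.0843.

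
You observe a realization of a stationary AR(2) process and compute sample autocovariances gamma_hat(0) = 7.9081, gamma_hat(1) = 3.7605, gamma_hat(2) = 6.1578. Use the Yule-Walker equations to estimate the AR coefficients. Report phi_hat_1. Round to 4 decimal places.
\hat\phi_{1} = 0.1360

The Yule-Walker equations for an AR(p) process read, in matrix form,
  Gamma_p phi = r_p,   with   (Gamma_p)_{ij} = gamma(|i - j|),
                       (r_p)_i = gamma(i),   i,j = 1..p.
Substitute the sample gammas (Toeplitz matrix and right-hand side of size 2):
  Gamma_p = [[7.9081, 3.7605], [3.7605, 7.9081]]
  r_p     = [3.7605, 6.1578]
Written out:
  7.9081 phi_1 + 3.7605 phi_2 = 3.7605
  3.7605 phi_1 + 7.9081 phi_2 = 6.1578
Solve by Cramer's rule:
  det = gamma(0)^2 - gamma(1)^2 = (7.9081)^2 - (3.7605)^2 = 62.53804561 - 14.14136025 = 48.39668536
  phi_hat_1 = [gamma(1) gamma(0) - gamma(1) gamma(2)] / det = [(3.7605)(7.9081) - (3.7605)(6.1578)] / 48.39668536 = 6.58200315 / 48.39668536 = 0.136
  phi_hat_2 = [gamma(0) gamma(2) - gamma(1)^2] / det = [(7.9081)(6.1578) - (3.7605)^2] / 48.39668536 = 34.55513793 / 48.39668536 = 0.714
So phi_hat = [0.1360, 0.7140].
Therefore phi_hat_1 = 0.1360.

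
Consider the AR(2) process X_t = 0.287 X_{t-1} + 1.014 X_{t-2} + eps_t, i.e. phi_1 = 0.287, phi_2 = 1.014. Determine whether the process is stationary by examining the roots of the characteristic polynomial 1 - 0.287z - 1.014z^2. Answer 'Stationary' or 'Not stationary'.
\text{Not stationary}

The AR(p) characteristic polynomial is P(z) = 1 - 0.287z - 1.014z^2.
Stationarity requires all roots to lie outside the unit circle, i.e. |z| > 1 for every root.
Set 1 + (-0.287) z + (-1.014) z^2 = 0, i.e. a z^2 + b z + c = 0 with a = -1.014, b = -0.287, c = 1.
Discriminant D = b^2 - 4ac = (-0.287)^2 - 4*(-1.014)*1 = 0.082369 - (-4.056) = 4.138369.
D >= 0, so the roots are real: z = (-b +/- sqrt(D)) / (2a) = (0.287 +/- 2.034298) / (-2.028).
  z_1 = (0.287 + 2.034298) / (-2.028) = -1.1446,   |z_1| = 1.1446.
  z_2 = (0.287 - 2.034298) / (-2.028) = 0.8616,   |z_2| = 0.8616.
Moduli of all roots: 1.1446, 0.8616.
All moduli strictly greater than 1? No.
Verdict: Not stationary.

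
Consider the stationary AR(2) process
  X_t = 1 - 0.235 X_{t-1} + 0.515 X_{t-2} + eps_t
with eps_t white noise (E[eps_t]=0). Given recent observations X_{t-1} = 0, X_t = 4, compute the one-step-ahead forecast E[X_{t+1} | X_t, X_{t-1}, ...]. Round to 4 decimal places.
E[X_{t+1} \mid \mathcal F_t] = 0.0600

For an AR(p) model X_t = c + sum_i phi_i X_{t-i} + eps_t, the
one-step-ahead conditional mean is
  E[X_{t+1} | X_t, ...] = c + sum_i phi_i X_{t+1-i}.
Substitute known values:
  E[X_{t+1} | ...] = 1 + (-0.235) * (4) + (0.515) * (0)
                   = 0.0600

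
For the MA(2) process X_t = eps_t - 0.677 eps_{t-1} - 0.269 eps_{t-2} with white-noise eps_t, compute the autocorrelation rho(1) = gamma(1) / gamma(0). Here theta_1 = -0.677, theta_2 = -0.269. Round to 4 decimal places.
\rho(1) = -0.3233

For an MA(q) process with theta_0 = 1, the autocovariance is
  gamma(k) = sigma^2 * sum_{i=0..q-k} theta_i * theta_{i+k},
and rho(k) = gamma(k) / gamma(0). Sigma^2 cancels.
  numerator   = (1)*(-0.677) + (-0.677)*(-0.269) = -0.494887.
  denominator = (1)^2 + (-0.677)^2 + (-0.269)^2 = 1.53069.
  rho(1) = -0.494887 / 1.53069 = -0.3233.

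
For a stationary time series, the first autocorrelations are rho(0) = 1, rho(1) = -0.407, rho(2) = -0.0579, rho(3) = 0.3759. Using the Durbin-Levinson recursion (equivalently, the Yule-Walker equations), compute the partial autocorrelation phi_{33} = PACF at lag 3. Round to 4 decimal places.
\phi_{33} = 0.3060

The PACF at lag k is phi_{kk}, the last component of the solution
to the Yule-Walker system G_k phi = r_k where
  (G_k)_{ij} = rho(|i - j|), (r_k)_i = rho(i), i,j = 1..k.
Equivalently, Durbin-Levinson gives phi_{kk} iteratively:
  phi_{11} = rho(1)
  phi_{kk} = [rho(k) - sum_{j=1..k-1} phi_{k-1,j} rho(k-j)]
            / [1 - sum_{j=1..k-1} phi_{k-1,j} rho(j)],
  phi_{k,j} = phi_{k-1,j} - phi_{kk} phi_{k-1,k-j},  j = 1..k-1.
Step k = 1:
  phi_11 = rho(1) = -0.407.
Step k = 2:
  phi_22 = [rho(2) - phi_11 rho(1)] / [1 - phi_11 rho(1)] = [-0.0579 - (-0.407)(-0.407)] / [1 - (-0.407)(-0.407)]
         = -0.223549 / 0.834351 = -0.267932.
  Update: phi_21 = phi_11 - phi_22 phi_11 = -0.407 - (-0.267932)(-0.407) = -0.516048.
Step k = 3:
  phi_33 = [rho(3) - phi_21 rho(2) - phi_22 rho(1)] / [1 - phi_21 rho(1) - phi_22 rho(2)]
    numerator   = 0.3759 - (-0.516048)(-0.0579) - (-0.267932)(-0.407) = 0.23697265
    denominator = 1 - (-0.516048)(-0.407) - (-0.267932)(-0.0579) = 0.77445516
  phi_33 = 0.23697265 / 0.77445516 = 0.306.
Therefore phi_{33} = 0.3060.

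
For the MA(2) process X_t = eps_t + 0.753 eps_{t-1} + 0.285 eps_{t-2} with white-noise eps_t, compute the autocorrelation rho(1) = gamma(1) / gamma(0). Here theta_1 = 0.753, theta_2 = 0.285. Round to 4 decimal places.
\rho(1) = 0.5871

For an MA(q) process with theta_0 = 1, the autocovariance is
  gamma(k) = sigma^2 * sum_{i=0..q-k} theta_i * theta_{i+k},
and rho(k) = gamma(k) / gamma(0). Sigma^2 cancels.
  numerator   = (1)*(0.753) + (0.753)*(0.285) = 0.967605.
  denominator = (1)^2 + (0.753)^2 + (0.285)^2 = 1.648234.
  rho(1) = 0.967605 / 1.648234 = 0.5871.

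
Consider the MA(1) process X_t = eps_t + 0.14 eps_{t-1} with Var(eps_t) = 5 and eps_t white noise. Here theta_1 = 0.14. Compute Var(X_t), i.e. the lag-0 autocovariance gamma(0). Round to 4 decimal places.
\gamma(0) = 5.0980

For an MA(q) process X_t = eps_t + sum_i theta_i eps_{t-i} with
Var(eps_t) = sigma^2, the variance is
  gamma(0) = sigma^2 * (1 + sum_i theta_i^2).
  sum_i theta_i^2 = (0.14)^2 = 0.0196.
  gamma(0) = 5 * (1 + 0.0196) = 5 * 1.0196 = 5.098, which rounds to 5.0980.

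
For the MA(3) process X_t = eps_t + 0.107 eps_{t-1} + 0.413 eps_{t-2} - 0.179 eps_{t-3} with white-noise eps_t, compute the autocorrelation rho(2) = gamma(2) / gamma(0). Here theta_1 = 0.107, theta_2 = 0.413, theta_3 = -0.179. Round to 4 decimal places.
\rho(2) = 0.3244

For an MA(q) process with theta_0 = 1, the autocovariance is
  gamma(k) = sigma^2 * sum_{i=0..q-k} theta_i * theta_{i+k},
and rho(k) = gamma(k) / gamma(0). Sigma^2 cancels.
  numerator   = (1)*(0.413) + (0.107)*(-0.179) = 0.393847.
  denominator = (1)^2 + (0.107)^2 + (0.413)^2 + (-0.179)^2 = 1.214059.
  rho(2) = 0.393847 / 1.214059 = 0.3244.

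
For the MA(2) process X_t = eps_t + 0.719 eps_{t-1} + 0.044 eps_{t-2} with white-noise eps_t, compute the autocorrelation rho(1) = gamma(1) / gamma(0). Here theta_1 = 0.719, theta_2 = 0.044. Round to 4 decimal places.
\rho(1) = 0.4942

For an MA(q) process with theta_0 = 1, the autocovariance is
  gamma(k) = sigma^2 * sum_{i=0..q-k} theta_i * theta_{i+k},
and rho(k) = gamma(k) / gamma(0). Sigma^2 cancels.
  numerator   = (1)*(0.719) + (0.719)*(0.044) = 0.750636.
  denominator = (1)^2 + (0.719)^2 + (0.044)^2 = 1.518897.
  rho(1) = 0.750636 / 1.518897 = 0.4942.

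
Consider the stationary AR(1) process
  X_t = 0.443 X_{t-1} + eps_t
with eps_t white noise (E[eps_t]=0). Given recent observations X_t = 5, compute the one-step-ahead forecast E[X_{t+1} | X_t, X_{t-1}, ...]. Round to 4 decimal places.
E[X_{t+1} \mid \mathcal F_t] = 2.2150

For an AR(p) model X_t = c + sum_i phi_i X_{t-i} + eps_t, the
one-step-ahead conditional mean is
  E[X_{t+1} | X_t, ...] = c + sum_i phi_i X_{t+1-i}.
Substitute known values:
  E[X_{t+1} | ...] = (0.443) * (5)
                   = 2.2150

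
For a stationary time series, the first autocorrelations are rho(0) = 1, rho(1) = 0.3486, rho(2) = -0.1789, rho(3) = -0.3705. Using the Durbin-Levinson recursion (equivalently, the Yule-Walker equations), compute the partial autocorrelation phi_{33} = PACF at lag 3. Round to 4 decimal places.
\phi_{33} = -0.2160

The PACF at lag k is phi_{kk}, the last component of the solution
to the Yule-Walker system G_k phi = r_k where
  (G_k)_{ij} = rho(|i - j|), (r_k)_i = rho(i), i,j = 1..k.
Equivalently, Durbin-Levinson gives phi_{kk} iteratively:
  phi_{11} = rho(1)
  phi_{kk} = [rho(k) - sum_{j=1..k-1} phi_{k-1,j} rho(k-j)]
            / [1 - sum_{j=1..k-1} phi_{k-1,j} rho(j)],
  phi_{k,j} = phi_{k-1,j} - phi_{kk} phi_{k-1,k-j},  j = 1..k-1.
Step k = 1:
  phi_11 = rho(1) = 0.3486.
Step k = 2:
  phi_22 = [rho(2) - phi_11 rho(1)] / [1 - phi_11 rho(1)] = [-0.1789 - (0.3486)(0.3486)] / [1 - (0.3486)(0.3486)]
         = -0.30042196 / 0.87847804 = -0.34198.
  Update: phi_21 = phi_11 - phi_22 phi_11 = 0.3486 - (-0.34198)(0.3486) = 0.467814.
Step k = 3:
  phi_33 = [rho(3) - phi_21 rho(2) - phi_22 rho(1)] / [1 - phi_21 rho(1) - phi_22 rho(2)]
    numerator   = -0.3705 - (0.467814)(-0.1789) - (-0.34198)(0.3486) = -0.16759379
    denominator = 1 - (0.467814)(0.3486) - (-0.34198)(-0.1789) = 0.77573972
  phi_33 = -0.16759379 / 0.77573972 = -0.216.
Therefore phi_{33} = -0.2160.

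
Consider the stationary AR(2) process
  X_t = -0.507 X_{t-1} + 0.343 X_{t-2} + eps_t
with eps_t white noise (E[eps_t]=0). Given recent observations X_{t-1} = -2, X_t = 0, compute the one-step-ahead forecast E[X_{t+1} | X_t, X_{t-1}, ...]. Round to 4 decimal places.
E[X_{t+1} \mid \mathcal F_t] = -0.6860

For an AR(p) model X_t = c + sum_i phi_i X_{t-i} + eps_t, the
one-step-ahead conditional mean is
  E[X_{t+1} | X_t, ...] = c + sum_i phi_i X_{t+1-i}.
Substitute known values:
  E[X_{t+1} | ...] = (-0.507) * (0) + (0.343) * (-2)
                   = -0.6860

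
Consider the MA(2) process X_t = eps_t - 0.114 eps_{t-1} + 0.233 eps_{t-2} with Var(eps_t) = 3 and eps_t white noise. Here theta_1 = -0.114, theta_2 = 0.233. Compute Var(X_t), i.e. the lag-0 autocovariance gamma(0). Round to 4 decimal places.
\gamma(0) = 3.2019

For an MA(q) process X_t = eps_t + sum_i theta_i eps_{t-i} with
Var(eps_t) = sigma^2, the variance is
  gamma(0) = sigma^2 * (1 + sum_i theta_i^2).
  sum_i theta_i^2 = (-0.114)^2 + (0.233)^2 = 0.012996 + 0.054289 = 0.067285.
  gamma(0) = 3 * (1 + 0.067285) = 3 * 1.067285 = 3.201855, which rounds to 3.2019.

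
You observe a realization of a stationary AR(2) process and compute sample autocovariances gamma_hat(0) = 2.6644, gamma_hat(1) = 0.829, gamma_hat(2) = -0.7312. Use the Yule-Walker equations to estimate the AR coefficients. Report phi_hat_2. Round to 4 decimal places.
\hat\phi_{2} = -0.4110

The Yule-Walker equations for an AR(p) process read, in matrix form,
  Gamma_p phi = r_p,   with   (Gamma_p)_{ij} = gamma(|i - j|),
                       (r_p)_i = gamma(i),   i,j = 1..p.
Substitute the sample gammas (Toeplitz matrix and right-hand side of size 2):
  Gamma_p = [[2.6644, 0.829], [0.829, 2.6644]]
  r_p     = [0.829, -0.7312]
Written out:
  2.6644 phi_1 + 0.829 phi_2 = 0.829
  0.829 phi_1 + 2.6644 phi_2 = -0.7312
Solve by Cramer's rule:
  det = gamma(0)^2 - gamma(1)^2 = (2.6644)^2 - (0.829)^2 = 7.09902736 - 0.687241 = 6.41178636
  phi_hat_1 = [gamma(1) gamma(0) - gamma(1) gamma(2)] / det = [(0.829)(2.6644) - (0.829)(-0.7312)] / 6.41178636 = 2.8149524 / 6.41178636 = 0.439
  phi_hat_2 = [gamma(0) gamma(2) - gamma(1)^2] / det = [(2.6644)(-0.7312) - (0.829)^2] / 6.41178636 = -2.63545028 / 6.41178636 = -0.411
So phi_hat = [0.4390, -0.4110].
Therefore phi_hat_2 = -0.4110.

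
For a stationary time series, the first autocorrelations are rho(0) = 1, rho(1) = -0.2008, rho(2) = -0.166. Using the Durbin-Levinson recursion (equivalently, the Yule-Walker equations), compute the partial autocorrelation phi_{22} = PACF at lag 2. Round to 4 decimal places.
\phi_{22} = -0.2150

The PACF at lag k is phi_{kk}, the last component of the solution
to the Yule-Walker system G_k phi = r_k where
  (G_k)_{ij} = rho(|i - j|), (r_k)_i = rho(i), i,j = 1..k.
Equivalently, Durbin-Levinson gives phi_{kk} iteratively:
  phi_{11} = rho(1)
  phi_{kk} = [rho(k) - sum_{j=1..k-1} phi_{k-1,j} rho(k-j)]
            / [1 - sum_{j=1..k-1} phi_{k-1,j} rho(j)],
  phi_{k,j} = phi_{k-1,j} - phi_{kk} phi_{k-1,k-j},  j = 1..k-1.
Step k = 1:
  phi_11 = rho(1) = -0.2008.
Step k = 2:
  phi_22 = [rho(2) - phi_11 rho(1)] / [1 - phi_11 rho(1)] = [-0.166 - (-0.2008)(-0.2008)] / [1 - (-0.2008)(-0.2008)]
         = -0.20632064 / 0.95967936 = -0.215.
Therefore phi_{22} = -0.2150.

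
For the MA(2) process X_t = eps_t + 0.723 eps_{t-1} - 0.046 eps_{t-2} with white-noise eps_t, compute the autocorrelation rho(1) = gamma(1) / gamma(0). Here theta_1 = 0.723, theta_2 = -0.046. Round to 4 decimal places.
\rho(1) = 0.4523

For an MA(q) process with theta_0 = 1, the autocovariance is
  gamma(k) = sigma^2 * sum_{i=0..q-k} theta_i * theta_{i+k},
and rho(k) = gamma(k) / gamma(0). Sigma^2 cancels.
  numerator   = (1)*(0.723) + (0.723)*(-0.046) = 0.689742.
  denominator = (1)^2 + (0.723)^2 + (-0.046)^2 = 1.524845.
  rho(1) = 0.689742 / 1.524845 = 0.4523.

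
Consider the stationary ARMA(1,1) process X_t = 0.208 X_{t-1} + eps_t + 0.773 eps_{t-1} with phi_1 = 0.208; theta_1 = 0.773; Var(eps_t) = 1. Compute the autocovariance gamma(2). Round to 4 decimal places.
\gamma(2) = 0.2476

Multiply the model equation by X_{t-k} and take expectations. With theta_0 = psi_0 = 1 and psi_j the MA(infinity) weights, this gives
  gamma(k) - sum_i phi_i gamma(k-i) = c_k,
  c_k = sigma^2 * sum_{j=k..q} theta_j psi_{j-k}   (c_k = 0 for k > q),
using gamma(-m) = gamma(m).
psi-weights needed (psi_j = theta_j + sum_i phi_i psi_{j-i}):
  psi_1 = theta_1 + phi_1 = 0.773 + (0.208) = 0.981
Right-hand sides:
  c_0 = sigma^2 (1 + theta_1 psi_1) = 1 * (1 + (0.773)(0.981)) = 1 * 1.758313 = 1.758313
  c_1 = sigma^2 theta_1 = 1 * (0.773) = 0.773
  c_2 = 0
Equations for k = 0 and k = 1 (AR order 1):
  gamma(0) = phi_1 gamma(1) + c_0
  gamma(1) = phi_1 gamma(0) + c_1
Substituting the second into the first: gamma(0) (1 - phi_1^2) = c_0 + phi_1 c_1, so
  gamma(0) = (c_0 + phi_1 c_1) / (1 - phi_1^2) = (1.758313 + (0.208)(0.773)) / (1 - (0.208)^2) = 1.919097 / 0.956736 = 2.005879.
  gamma(1) = phi_1 gamma(0) + c_1 = (0.208)(2.005879) + (0.773) = 1.190223.
For k = 2 (> q): gamma(2) = phi_1 gamma(1) = (0.208)(1.190223) = 0.247566.
Therefore gamma(2) = 0.2476 (to 4 decimal places).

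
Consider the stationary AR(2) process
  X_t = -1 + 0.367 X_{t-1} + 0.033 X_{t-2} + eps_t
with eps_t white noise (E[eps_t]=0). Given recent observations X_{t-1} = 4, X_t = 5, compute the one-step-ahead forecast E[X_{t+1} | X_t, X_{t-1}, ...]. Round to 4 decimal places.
E[X_{t+1} \mid \mathcal F_t] = 0.9670

For an AR(p) model X_t = c + sum_i phi_i X_{t-i} + eps_t, the
one-step-ahead conditional mean is
  E[X_{t+1} | X_t, ...] = c + sum_i phi_i X_{t+1-i}.
Substitute known values:
  E[X_{t+1} | ...] = -1 + (0.367) * (5) + (0.033) * (4)
                   = 0.9670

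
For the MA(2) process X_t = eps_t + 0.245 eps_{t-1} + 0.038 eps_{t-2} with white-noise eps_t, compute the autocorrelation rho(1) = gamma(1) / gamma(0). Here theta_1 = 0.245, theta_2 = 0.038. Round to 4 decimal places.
\rho(1) = 0.2396

For an MA(q) process with theta_0 = 1, the autocovariance is
  gamma(k) = sigma^2 * sum_{i=0..q-k} theta_i * theta_{i+k},
and rho(k) = gamma(k) / gamma(0). Sigma^2 cancels.
  numerator   = (1)*(0.245) + (0.245)*(0.038) = 0.25431.
  denominator = (1)^2 + (0.245)^2 + (0.038)^2 = 1.061469.
  rho(1) = 0.25431 / 1.061469 = 0.2396.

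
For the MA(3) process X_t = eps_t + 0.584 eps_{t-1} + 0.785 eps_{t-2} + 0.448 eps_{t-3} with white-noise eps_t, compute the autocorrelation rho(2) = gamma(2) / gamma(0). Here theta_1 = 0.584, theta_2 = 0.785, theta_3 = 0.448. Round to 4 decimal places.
\rho(2) = 0.4850

For an MA(q) process with theta_0 = 1, the autocovariance is
  gamma(k) = sigma^2 * sum_{i=0..q-k} theta_i * theta_{i+k},
and rho(k) = gamma(k) / gamma(0). Sigma^2 cancels.
  numerator   = (1)*(0.785) + (0.584)*(0.448) = 1.046632.
  denominator = (1)^2 + (0.584)^2 + (0.785)^2 + (0.448)^2 = 2.157985.
  rho(2) = 1.046632 / 2.157985 = 0.4850.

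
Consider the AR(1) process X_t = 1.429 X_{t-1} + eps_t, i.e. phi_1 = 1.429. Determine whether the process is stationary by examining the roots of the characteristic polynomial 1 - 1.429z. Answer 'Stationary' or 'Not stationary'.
\text{Not stationary}

The AR(p) characteristic polynomial is P(z) = 1 - 1.429z.
Stationarity requires all roots to lie outside the unit circle, i.e. |z| > 1 for every root.
This is linear in z: 1 + (-1.429) z = 0  =>  z = -1/(-1.429) = 0.69979,  |z| = 0.69979.
Moduli of all roots: 0.6998.
All moduli strictly greater than 1? No.
Verdict: Not stationary.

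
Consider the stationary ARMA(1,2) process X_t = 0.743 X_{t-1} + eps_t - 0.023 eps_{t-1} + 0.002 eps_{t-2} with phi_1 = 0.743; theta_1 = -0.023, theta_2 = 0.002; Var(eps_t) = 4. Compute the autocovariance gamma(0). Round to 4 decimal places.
\gamma(0) = 8.6482

Multiply the model equation by X_{t-k} and take expectations. With theta_0 = psi_0 = 1 and psi_j the MA(infinity) weights, this gives
  gamma(k) - sum_i phi_i gamma(k-i) = c_k,
  c_k = sigma^2 * sum_{j=k..q} theta_j psi_{j-k}   (c_k = 0 for k > q),
using gamma(-m) = gamma(m).
psi-weights needed (psi_j = theta_j + sum_i phi_i psi_{j-i}):
  psi_1 = theta_1 + phi_1 = -0.023 + (0.743) = 0.72
  psi_2 = theta_2 + phi_1 psi_1 = 0.002 + (0.743)(0.72) = 0.53696
Right-hand sides:
  c_0 = sigma^2 (1 + theta_1 psi_1 + theta_2 psi_2) = 4 * (1 + (-0.023)(0.72) + (0.002)(0.53696)) = 4 * 0.984514 = 3.938056
  c_1 = sigma^2 (theta_1 + theta_2 psi_1) = 4 * (-0.023 + (0.002)(0.72)) = -0.08624
  c_2 = sigma^2 theta_2 = 4 * (0.002) = 0.008
Equations for k = 0 and k = 1 (AR order 1):
  gamma(0) = phi_1 gamma(1) + c_0
  gamma(1) = phi_1 gamma(0) + c_1
Substituting the second into the first: gamma(0) (1 - phi_1^2) = c_0 + phi_1 c_1, so
  gamma(0) = (c_0 + phi_1 c_1) / (1 - phi_1^2) = (3.938056 + (0.743)(-0.08624)) / (1 - (0.743)^2) = 3.873979 / 0.447951 = 8.648221.
Therefore gamma(0) = 8.6482 (to 4 decimal places).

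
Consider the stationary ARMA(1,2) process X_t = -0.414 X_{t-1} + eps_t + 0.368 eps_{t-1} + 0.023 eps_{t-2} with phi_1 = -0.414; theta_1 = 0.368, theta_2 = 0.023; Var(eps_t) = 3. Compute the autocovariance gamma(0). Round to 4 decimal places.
\gamma(0) = 3.0127

Multiply the model equation by X_{t-k} and take expectations. With theta_0 = psi_0 = 1 and psi_j the MA(infinity) weights, this gives
  gamma(k) - sum_i phi_i gamma(k-i) = c_k,
  c_k = sigma^2 * sum_{j=k..q} theta_j psi_{j-k}   (c_k = 0 for k > q),
using gamma(-m) = gamma(m).
psi-weights needed (psi_j = theta_j + sum_i phi_i psi_{j-i}):
  psi_1 = theta_1 + phi_1 = 0.368 + (-0.414) = -0.046
  psi_2 = theta_2 + phi_1 psi_1 = 0.023 + (-0.414)(-0.046) = 0.042044
Right-hand sides:
  c_0 = sigma^2 (1 + theta_1 psi_1 + theta_2 psi_2) = 3 * (1 + (0.368)(-0.046) + (0.023)(0.042044)) = 3 * 0.984039 = 2.952117
  c_1 = sigma^2 (theta_1 + theta_2 psi_1) = 3 * (0.368 + (0.023)(-0.046)) = 1.100826
  c_2 = sigma^2 theta_2 = 3 * (0.023) = 0.069
Equations for k = 0 and k = 1 (AR order 1):
  gamma(0) = phi_1 gamma(1) + c_0
  gamma(1) = phi_1 gamma(0) + c_1
Substituting the second into the first: gamma(0) (1 - phi_1^2) = c_0 + phi_1 c_1, so
  gamma(0) = (c_0 + phi_1 c_1) / (1 - phi_1^2) = (2.952117 + (-0.414)(1.100826)) / (1 - (-0.414)^2) = 2.496375 / 0.828604 = 3.012748.
Therefore gamma(0) = 3.0127 (to 4 decimal places).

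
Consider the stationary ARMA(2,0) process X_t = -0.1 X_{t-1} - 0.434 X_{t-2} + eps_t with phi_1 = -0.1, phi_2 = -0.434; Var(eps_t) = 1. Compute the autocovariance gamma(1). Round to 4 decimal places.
\gamma(1) = -0.0863

Multiply the model equation by X_{t-k} and take expectations. With theta_0 = psi_0 = 1 and psi_j the MA(infinity) weights, this gives
  gamma(k) - sum_i phi_i gamma(k-i) = c_k,
  c_k = sigma^2 * sum_{j=k..q} theta_j psi_{j-k}   (c_k = 0 for k > q),
using gamma(-m) = gamma(m).
Pure AR (q = 0): c_0 = sigma^2 = 1, c_k = 0 for k >= 1.
Equations for k = 0, 1, 2 (AR order 2, c_2 = 0):
  (E0) gamma(0) = phi_1 gamma(1) + phi_2 gamma(2) + c_0
  (E1) gamma(1) = phi_1 gamma(0) + phi_2 gamma(1) + c_1
  (E2) gamma(2) = phi_1 gamma(1) + phi_2 gamma(0)
From (E1): gamma(1) = A gamma(0) + B with
  A = phi_1 / (1 - phi_2) = -0.1 / 1.434 = -0.069735,   B = c_1 / (1 - phi_2) = 0 / 1.434 = 0.
Insert (E2) into (E0): gamma(0) (1 - phi_2^2) = phi_1 (1 + phi_2) gamma(1) + c_0.
  phi_1 (1 + phi_2) = (-0.1)(0.566) = -0.0566,   1 - phi_2^2 = 0.811644.
Replace gamma(1) by A gamma(0) + B and collect gamma(0):
  gamma(0) [0.811644 - (-0.0566)(-0.069735)] = c_0 = 1
  gamma(0) * 0.807697 = 1
  gamma(0) = 1 / 0.807697 = 1.238088.
  gamma(1) = A gamma(0) = (-0.069735)(1.238088) = -0.086338.
Therefore gamma(1) = -0.0863 (to 4 decimal places).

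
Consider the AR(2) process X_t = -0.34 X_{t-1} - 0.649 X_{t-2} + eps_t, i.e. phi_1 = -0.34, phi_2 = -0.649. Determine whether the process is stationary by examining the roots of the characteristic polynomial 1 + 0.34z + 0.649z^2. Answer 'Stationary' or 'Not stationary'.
\text{Stationary}

The AR(p) characteristic polynomial is P(z) = 1 + 0.34z + 0.649z^2.
Stationarity requires all roots to lie outside the unit circle, i.e. |z| > 1 for every root.
Set 1 + (0.34) z + (0.649) z^2 = 0, i.e. a z^2 + b z + c = 0 with a = 0.649, b = 0.34, c = 1.
Discriminant D = b^2 - 4ac = (0.34)^2 - 4*(0.649)*1 = 0.1156 - (2.596) = -2.4804.
D < 0, so the roots are the complex-conjugate pair z = (-b +/- i sqrt(-D)) / (2a) = -0.2619 +/- 1.2134i.
For a conjugate pair |z|^2 = z * conj(z) = (product of roots) = c/a = 1/(0.649) = 1.540832, so |z| = sqrt(1.540832) = 1.2413 for both roots.
Moduli of all roots: 1.2413, 1.2413.
All moduli strictly greater than 1? Yes.
Verdict: Stationary.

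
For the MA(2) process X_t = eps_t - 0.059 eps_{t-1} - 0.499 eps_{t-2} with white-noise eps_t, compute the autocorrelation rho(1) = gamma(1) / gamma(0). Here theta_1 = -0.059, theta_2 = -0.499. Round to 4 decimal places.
\rho(1) = -0.0236

For an MA(q) process with theta_0 = 1, the autocovariance is
  gamma(k) = sigma^2 * sum_{i=0..q-k} theta_i * theta_{i+k},
and rho(k) = gamma(k) / gamma(0). Sigma^2 cancels.
  numerator   = (1)*(-0.059) + (-0.059)*(-0.499) = -0.029559.
  denominator = (1)^2 + (-0.059)^2 + (-0.499)^2 = 1.252482.
  rho(1) = -0.029559 / 1.252482 = -0.0236.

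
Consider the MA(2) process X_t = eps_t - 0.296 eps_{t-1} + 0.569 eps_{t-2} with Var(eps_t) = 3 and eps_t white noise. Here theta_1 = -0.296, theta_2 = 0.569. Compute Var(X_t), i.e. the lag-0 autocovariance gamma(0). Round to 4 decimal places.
\gamma(0) = 4.2341

For an MA(q) process X_t = eps_t + sum_i theta_i eps_{t-i} with
Var(eps_t) = sigma^2, the variance is
  gamma(0) = sigma^2 * (1 + sum_i theta_i^2).
  sum_i theta_i^2 = (-0.296)^2 + (0.569)^2 = 0.087616 + 0.323761 = 0.411377.
  gamma(0) = 3 * (1 + 0.411377) = 3 * 1.411377 = 4.234131, which rounds to 4.2341.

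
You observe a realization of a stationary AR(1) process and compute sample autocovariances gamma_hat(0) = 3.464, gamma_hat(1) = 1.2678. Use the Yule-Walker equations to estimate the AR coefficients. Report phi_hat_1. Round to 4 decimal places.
\hat\phi_{1} = 0.3660

The Yule-Walker equations for an AR(p) process read, in matrix form,
  Gamma_p phi = r_p,   with   (Gamma_p)_{ij} = gamma(|i - j|),
                       (r_p)_i = gamma(i),   i,j = 1..p.
Substitute the sample gammas (Toeplitz matrix and right-hand side of size 1):
  Gamma_p = [[3.464]]
  r_p     = [1.2678]
With p = 1 this is the single equation gamma(0) phi_1 = gamma(1):
  phi_hat_1 = gamma(1) / gamma(0) = 1.2678 / 3.464 = 0.3660.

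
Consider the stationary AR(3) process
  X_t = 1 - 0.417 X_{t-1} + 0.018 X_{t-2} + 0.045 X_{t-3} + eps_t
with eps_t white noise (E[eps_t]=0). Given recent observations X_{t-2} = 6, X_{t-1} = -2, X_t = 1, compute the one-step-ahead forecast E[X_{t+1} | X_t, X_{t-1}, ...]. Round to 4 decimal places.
E[X_{t+1} \mid \mathcal F_t] = 0.8170

For an AR(p) model X_t = c + sum_i phi_i X_{t-i} + eps_t, the
one-step-ahead conditional mean is
  E[X_{t+1} | X_t, ...] = c + sum_i phi_i X_{t+1-i}.
Substitute known values:
  E[X_{t+1} | ...] = 1 + (-0.417) * (1) + (0.018) * (-2) + (0.045) * (6)
                   = 0.8170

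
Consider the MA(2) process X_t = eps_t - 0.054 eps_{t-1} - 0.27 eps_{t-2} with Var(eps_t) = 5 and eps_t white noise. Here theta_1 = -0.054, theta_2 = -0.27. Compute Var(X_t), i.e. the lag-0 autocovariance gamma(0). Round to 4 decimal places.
\gamma(0) = 5.3791

For an MA(q) process X_t = eps_t + sum_i theta_i eps_{t-i} with
Var(eps_t) = sigma^2, the variance is
  gamma(0) = sigma^2 * (1 + sum_i theta_i^2).
  sum_i theta_i^2 = (-0.054)^2 + (-0.27)^2 = 0.002916 + 0.0729 = 0.075816.
  gamma(0) = 5 * (1 + 0.075816) = 5 * 1.075816 = 5.37908, which rounds to 5.3791.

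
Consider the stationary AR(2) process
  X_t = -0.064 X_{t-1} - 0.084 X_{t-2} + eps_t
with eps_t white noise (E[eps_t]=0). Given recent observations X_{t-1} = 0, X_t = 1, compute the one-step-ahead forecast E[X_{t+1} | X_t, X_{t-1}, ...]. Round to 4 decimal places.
E[X_{t+1} \mid \mathcal F_t] = -0.0640

For an AR(p) model X_t = c + sum_i phi_i X_{t-i} + eps_t, the
one-step-ahead conditional mean is
  E[X_{t+1} | X_t, ...] = c + sum_i phi_i X_{t+1-i}.
Substitute known values:
  E[X_{t+1} | ...] = (-0.064) * (1) + (-0.084) * (0)
                   = -0.0640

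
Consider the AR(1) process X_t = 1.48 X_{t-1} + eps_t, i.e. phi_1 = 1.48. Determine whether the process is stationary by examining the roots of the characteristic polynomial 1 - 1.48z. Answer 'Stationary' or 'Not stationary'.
\text{Not stationary}

The AR(p) characteristic polynomial is P(z) = 1 - 1.48z.
Stationarity requires all roots to lie outside the unit circle, i.e. |z| > 1 for every root.
This is linear in z: 1 + (-1.48) z = 0  =>  z = -1/(-1.48) = 0.675676,  |z| = 0.675676.
Moduli of all roots: 0.6757.
All moduli strictly greater than 1? No.
Verdict: Not stationary.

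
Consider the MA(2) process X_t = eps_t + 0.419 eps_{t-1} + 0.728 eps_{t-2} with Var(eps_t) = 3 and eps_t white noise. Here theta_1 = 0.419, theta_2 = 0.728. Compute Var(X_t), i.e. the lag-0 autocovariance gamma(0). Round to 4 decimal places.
\gamma(0) = 5.1166

For an MA(q) process X_t = eps_t + sum_i theta_i eps_{t-i} with
Var(eps_t) = sigma^2, the variance is
  gamma(0) = sigma^2 * (1 + sum_i theta_i^2).
  sum_i theta_i^2 = (0.419)^2 + (0.728)^2 = 0.175561 + 0.529984 = 0.705545.
  gamma(0) = 3 * (1 + 0.705545) = 3 * 1.705545 = 5.116635, which rounds to 5.1166.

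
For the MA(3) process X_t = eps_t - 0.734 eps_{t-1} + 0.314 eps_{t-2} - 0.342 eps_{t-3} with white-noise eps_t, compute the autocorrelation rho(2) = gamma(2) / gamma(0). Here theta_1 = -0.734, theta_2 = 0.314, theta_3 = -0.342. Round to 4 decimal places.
\rho(2) = 0.3221

For an MA(q) process with theta_0 = 1, the autocovariance is
  gamma(k) = sigma^2 * sum_{i=0..q-k} theta_i * theta_{i+k},
and rho(k) = gamma(k) / gamma(0). Sigma^2 cancels.
  numerator   = (1)*(0.314) + (-0.734)*(-0.342) = 0.565028.
  denominator = (1)^2 + (-0.734)^2 + (0.314)^2 + (-0.342)^2 = 1.754316.
  rho(2) = 0.565028 / 1.754316 = 0.3221.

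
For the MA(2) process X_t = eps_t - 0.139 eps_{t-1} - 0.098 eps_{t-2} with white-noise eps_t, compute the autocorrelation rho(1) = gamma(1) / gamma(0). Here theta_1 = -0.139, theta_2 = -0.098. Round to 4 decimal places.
\rho(1) = -0.1219

For an MA(q) process with theta_0 = 1, the autocovariance is
  gamma(k) = sigma^2 * sum_{i=0..q-k} theta_i * theta_{i+k},
and rho(k) = gamma(k) / gamma(0). Sigma^2 cancels.
  numerator   = (1)*(-0.139) + (-0.139)*(-0.098) = -0.125378.
  denominator = (1)^2 + (-0.139)^2 + (-0.098)^2 = 1.028925.
  rho(1) = -0.125378 / 1.028925 = -0.1219.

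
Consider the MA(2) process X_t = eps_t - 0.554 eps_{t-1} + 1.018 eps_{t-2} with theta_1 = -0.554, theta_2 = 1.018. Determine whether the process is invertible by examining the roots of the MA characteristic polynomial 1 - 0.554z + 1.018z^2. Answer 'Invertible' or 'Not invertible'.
\text{Not invertible}

The MA(q) characteristic polynomial is P(z) = 1 - 0.554z + 1.018z^2.
Invertibility requires all roots to lie outside the unit circle, i.e. |z| > 1 for every root.
Set 1 + (-0.554) z + (1.018) z^2 = 0, i.e. a z^2 + b z + c = 0 with a = 1.018, b = -0.554, c = 1.
Discriminant D = b^2 - 4ac = (-0.554)^2 - 4*(1.018)*1 = 0.306916 - (4.072) = -3.765084.
D < 0, so the roots are the complex-conjugate pair z = (-b +/- i sqrt(-D)) / (2a) = 0.2721 +/- 0.953i.
For a conjugate pair |z|^2 = z * conj(z) = (product of roots) = c/a = 1/(1.018) = 0.982318, so |z| = sqrt(0.982318) = 0.9911 for both roots.
Moduli of all roots: 0.9911, 0.9911.
All moduli strictly greater than 1? No.
Verdict: Not invertible.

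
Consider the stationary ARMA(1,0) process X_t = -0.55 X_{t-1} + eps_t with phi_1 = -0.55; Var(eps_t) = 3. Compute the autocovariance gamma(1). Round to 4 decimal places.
\gamma(1) = -2.3656

Multiply the model equation by X_{t-k} and take expectations. With theta_0 = psi_0 = 1 and psi_j the MA(infinity) weights, this gives
  gamma(k) - sum_i phi_i gamma(k-i) = c_k,
  c_k = sigma^2 * sum_{j=k..q} theta_j psi_{j-k}   (c_k = 0 for k > q),
using gamma(-m) = gamma(m).
Pure AR (q = 0): c_0 = sigma^2 = 3, c_k = 0 for k >= 1.
Equations for k = 0 and k = 1 (AR order 1):
  gamma(0) = phi_1 gamma(1) + c_0
  gamma(1) = phi_1 gamma(0) + c_1
Substituting the second into the first: gamma(0) (1 - phi_1^2) = c_0 + phi_1 c_1, so
  gamma(0) = c_0 / (1 - phi_1^2) = 3 / (1 - (-0.55)^2) = 3 / 0.6975 = 4.301075.
  gamma(1) = phi_1 gamma(0) = (-0.55)(4.301075) = -2.365591.
Therefore gamma(1) = -2.3656 (to 4 decimal places).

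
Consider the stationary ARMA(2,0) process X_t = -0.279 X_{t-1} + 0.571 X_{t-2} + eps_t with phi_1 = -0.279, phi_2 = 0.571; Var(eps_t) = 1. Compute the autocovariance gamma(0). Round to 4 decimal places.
\gamma(0) = 2.5713

Multiply the model equation by X_{t-k} and take expectations. With theta_0 = psi_0 = 1 and psi_j the MA(infinity) weights, this gives
  gamma(k) - sum_i phi_i gamma(k-i) = c_k,
  c_k = sigma^2 * sum_{j=k..q} theta_j psi_{j-k}   (c_k = 0 for k > q),
using gamma(-m) = gamma(m).
Pure AR (q = 0): c_0 = sigma^2 = 1, c_k = 0 for k >= 1.
Equations for k = 0, 1, 2 (AR order 2, c_2 = 0):
  (E0) gamma(0) = phi_1 gamma(1) + phi_2 gamma(2) + c_0
  (E1) gamma(1) = phi_1 gamma(0) + phi_2 gamma(1) + c_1
  (E2) gamma(2) = phi_1 gamma(1) + phi_2 gamma(0)
From (E1): gamma(1) = A gamma(0) + B with
  A = phi_1 / (1 - phi_2) = -0.279 / 0.429 = -0.65035,   B = c_1 / (1 - phi_2) = 0 / 0.429 = 0.
Insert (E2) into (E0): gamma(0) (1 - phi_2^2) = phi_1 (1 + phi_2) gamma(1) + c_0.
  phi_1 (1 + phi_2) = (-0.279)(1.571) = -0.438309,   1 - phi_2^2 = 0.673959.
Replace gamma(1) by A gamma(0) + B and collect gamma(0):
  gamma(0) [0.673959 - (-0.438309)(-0.65035)] = c_0 = 1
  gamma(0) * 0.388905 = 1
  gamma(0) = 1 / 0.388905 = 2.571323.
Therefore gamma(0) = 2.5713 (to 4 decimal places).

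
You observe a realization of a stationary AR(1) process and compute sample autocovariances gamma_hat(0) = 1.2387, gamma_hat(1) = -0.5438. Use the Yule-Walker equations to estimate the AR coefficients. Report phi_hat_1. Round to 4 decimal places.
\hat\phi_{1} = -0.4390

The Yule-Walker equations for an AR(p) process read, in matrix form,
  Gamma_p phi = r_p,   with   (Gamma_p)_{ij} = gamma(|i - j|),
                       (r_p)_i = gamma(i),   i,j = 1..p.
Substitute the sample gammas (Toeplitz matrix and right-hand side of size 1):
  Gamma_p = [[1.2387]]
  r_p     = [-0.5438]
With p = 1 this is the single equation gamma(0) phi_1 = gamma(1):
  phi_hat_1 = gamma(1) / gamma(0) = -0.5438 / 1.2387 = -0.4390.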